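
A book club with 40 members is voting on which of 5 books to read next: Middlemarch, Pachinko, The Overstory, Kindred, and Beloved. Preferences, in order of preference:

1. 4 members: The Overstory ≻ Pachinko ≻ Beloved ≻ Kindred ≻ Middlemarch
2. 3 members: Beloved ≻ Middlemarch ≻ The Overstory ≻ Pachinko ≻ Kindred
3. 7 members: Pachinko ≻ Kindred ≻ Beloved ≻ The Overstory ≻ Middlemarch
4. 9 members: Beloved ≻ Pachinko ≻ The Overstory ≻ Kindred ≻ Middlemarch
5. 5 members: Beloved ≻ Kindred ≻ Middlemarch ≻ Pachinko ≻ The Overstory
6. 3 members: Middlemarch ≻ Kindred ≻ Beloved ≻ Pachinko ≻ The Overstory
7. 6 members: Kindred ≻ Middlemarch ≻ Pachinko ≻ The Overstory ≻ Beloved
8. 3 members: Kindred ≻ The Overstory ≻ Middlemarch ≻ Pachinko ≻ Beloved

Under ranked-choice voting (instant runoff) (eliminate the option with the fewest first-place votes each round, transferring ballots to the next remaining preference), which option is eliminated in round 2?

Round 1: Middlemarch 3, Pachinko 7, The Overstory 4, Kindred 9, Beloved 17. Eliminate Middlemarch.
Round 2: Pachinko 7, The Overstory 4, Kindred 12, Beloved 17. Eliminate The Overstory.

The Overstory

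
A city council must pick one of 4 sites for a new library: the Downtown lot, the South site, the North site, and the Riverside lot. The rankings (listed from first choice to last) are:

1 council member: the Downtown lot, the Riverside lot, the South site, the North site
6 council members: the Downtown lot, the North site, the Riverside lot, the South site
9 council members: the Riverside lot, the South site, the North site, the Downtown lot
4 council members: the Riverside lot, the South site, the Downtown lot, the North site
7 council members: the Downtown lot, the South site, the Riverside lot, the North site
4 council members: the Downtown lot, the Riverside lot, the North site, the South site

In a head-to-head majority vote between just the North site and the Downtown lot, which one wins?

the Downtown lot

Voters preferring the North site to the Downtown lot: 9; preferring the Downtown lot to the North site: 22.
the Downtown lot wins the head-to-head.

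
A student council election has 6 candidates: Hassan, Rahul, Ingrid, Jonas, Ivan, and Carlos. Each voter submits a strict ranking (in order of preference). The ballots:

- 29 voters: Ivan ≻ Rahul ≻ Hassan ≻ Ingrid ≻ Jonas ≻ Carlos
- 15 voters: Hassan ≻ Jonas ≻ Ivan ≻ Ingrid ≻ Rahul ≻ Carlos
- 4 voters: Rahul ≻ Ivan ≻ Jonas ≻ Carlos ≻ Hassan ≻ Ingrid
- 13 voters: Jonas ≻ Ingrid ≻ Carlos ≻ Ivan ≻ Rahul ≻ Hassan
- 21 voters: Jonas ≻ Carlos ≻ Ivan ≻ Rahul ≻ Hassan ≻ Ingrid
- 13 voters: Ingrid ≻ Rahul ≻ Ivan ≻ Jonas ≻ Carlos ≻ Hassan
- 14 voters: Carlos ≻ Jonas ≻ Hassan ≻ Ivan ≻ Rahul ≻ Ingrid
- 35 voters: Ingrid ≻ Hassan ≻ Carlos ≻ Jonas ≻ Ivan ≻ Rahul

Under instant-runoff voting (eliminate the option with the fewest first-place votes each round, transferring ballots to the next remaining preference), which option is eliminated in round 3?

Round 1: Hassan 15, Rahul 4, Ingrid 48, Jonas 34, Ivan 29, Carlos 14. Eliminate Rahul.
Round 2: Hassan 15, Ingrid 48, Jonas 34, Ivan 33, Carlos 14. Eliminate Carlos.
Round 3: Hassan 15, Ingrid 48, Jonas 48, Ivan 33. Eliminate Hassan.

Hassan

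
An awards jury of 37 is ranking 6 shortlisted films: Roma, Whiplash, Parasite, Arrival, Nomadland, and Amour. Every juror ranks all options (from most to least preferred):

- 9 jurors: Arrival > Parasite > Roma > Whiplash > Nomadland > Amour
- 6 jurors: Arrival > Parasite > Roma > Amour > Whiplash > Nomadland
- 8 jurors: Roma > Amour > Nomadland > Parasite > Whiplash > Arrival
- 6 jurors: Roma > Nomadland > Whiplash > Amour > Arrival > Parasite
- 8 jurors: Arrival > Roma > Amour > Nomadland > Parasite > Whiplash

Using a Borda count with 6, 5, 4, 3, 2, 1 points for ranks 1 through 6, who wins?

Roma

Roma: 9·4 + 6·4 + 8·6 + 6·6 + 8·5 = 184
Whiplash: 9·3 + 6·2 + 8·2 + 6·4 + 8·1 = 87
Parasite: 9·5 + 6·5 + 8·3 + 6·1 + 8·2 = 121
Arrival: 9·6 + 6·6 + 8·1 + 6·2 + 8·6 = 158
Nomadland: 9·2 + 6·1 + 8·4 + 6·5 + 8·3 = 110
Amour: 9·1 + 6·3 + 8·5 + 6·3 + 8·4 = 117
Roma has the highest Borda score (184).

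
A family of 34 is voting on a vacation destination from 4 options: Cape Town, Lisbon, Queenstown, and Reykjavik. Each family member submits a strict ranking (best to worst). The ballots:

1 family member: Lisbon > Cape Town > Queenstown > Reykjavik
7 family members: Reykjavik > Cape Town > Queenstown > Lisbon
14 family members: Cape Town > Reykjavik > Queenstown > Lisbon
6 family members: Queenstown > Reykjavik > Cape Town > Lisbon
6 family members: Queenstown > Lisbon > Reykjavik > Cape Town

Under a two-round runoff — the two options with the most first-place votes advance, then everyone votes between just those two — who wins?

Cape Town

Round 1 first-place votes: Cape Town 14, Lisbon 1, Queenstown 12, Reykjavik 7.
Cape Town and Queenstown advance.
Runoff: Cape Town is preferred to Queenstown by 22 voters; Queenstown by 12.
Cape Town wins the runoff.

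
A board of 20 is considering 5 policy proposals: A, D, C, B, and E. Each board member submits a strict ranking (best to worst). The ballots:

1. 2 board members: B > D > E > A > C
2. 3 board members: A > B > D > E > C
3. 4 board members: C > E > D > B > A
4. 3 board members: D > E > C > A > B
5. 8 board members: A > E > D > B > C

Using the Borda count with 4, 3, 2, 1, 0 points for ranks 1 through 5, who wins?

A: 2·1 + 3·4 + 4·0 + 3·1 + 8·4 = 49
D: 2·3 + 3·2 + 4·2 + 3·4 + 8·2 = 48
C: 2·0 + 3·0 + 4·4 + 3·2 + 8·0 = 22
B: 2·4 + 3·3 + 4·1 + 3·0 + 8·1 = 29
E: 2·2 + 3·1 + 4·3 + 3·3 + 8·3 = 52
E has the highest Borda score (52).

E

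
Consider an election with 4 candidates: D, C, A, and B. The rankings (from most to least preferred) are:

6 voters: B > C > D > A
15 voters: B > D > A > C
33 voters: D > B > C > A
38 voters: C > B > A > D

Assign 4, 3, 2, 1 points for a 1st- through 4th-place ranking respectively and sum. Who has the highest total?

D: 6·2 + 15·3 + 33·4 + 38·1 = 227
C: 6·3 + 15·1 + 33·2 + 38·4 = 251
A: 6·1 + 15·2 + 33·1 + 38·2 = 145
B: 6·4 + 15·4 + 33·3 + 38·3 = 297
B has the highest Borda score (297).

B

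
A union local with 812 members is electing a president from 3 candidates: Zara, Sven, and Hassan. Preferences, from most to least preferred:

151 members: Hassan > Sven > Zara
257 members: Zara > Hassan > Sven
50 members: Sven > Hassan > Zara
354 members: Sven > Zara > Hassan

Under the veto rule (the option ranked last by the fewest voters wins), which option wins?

Last-place votes: Zara 201, Sven 257, Hassan 354.
Zara is ranked last by the fewest voters, so Zara wins.

Zara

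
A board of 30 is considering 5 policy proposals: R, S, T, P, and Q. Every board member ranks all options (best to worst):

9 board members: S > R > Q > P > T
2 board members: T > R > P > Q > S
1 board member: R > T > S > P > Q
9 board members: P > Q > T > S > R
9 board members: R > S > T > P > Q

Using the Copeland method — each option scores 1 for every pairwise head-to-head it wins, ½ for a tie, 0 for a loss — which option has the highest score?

S

R: beats T, P, and Q; loses to S → score 3.
S: beats R, T, P, and Q → score 4.
T: loses to R, S, P, and Q → score 0.
P: beats T and Q; loses to R and S → score 2.
Q: beats T; loses to R, S, and P → score 1.
S has the best pairwise record.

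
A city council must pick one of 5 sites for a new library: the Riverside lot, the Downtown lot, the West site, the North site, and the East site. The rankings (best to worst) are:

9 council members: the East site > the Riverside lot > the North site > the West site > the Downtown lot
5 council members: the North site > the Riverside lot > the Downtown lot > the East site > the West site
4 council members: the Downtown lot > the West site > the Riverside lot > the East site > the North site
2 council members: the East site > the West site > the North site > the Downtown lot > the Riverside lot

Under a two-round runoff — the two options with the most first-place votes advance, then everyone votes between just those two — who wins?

the East site

Round 1 first-place votes: the Riverside lot 0, the Downtown lot 4, the West site 0, the North site 5, the East site 11.
the East site and the North site advance.
Runoff: the East site is preferred to the North site by 15 voters; the North site by 5.
the East site wins the runoff.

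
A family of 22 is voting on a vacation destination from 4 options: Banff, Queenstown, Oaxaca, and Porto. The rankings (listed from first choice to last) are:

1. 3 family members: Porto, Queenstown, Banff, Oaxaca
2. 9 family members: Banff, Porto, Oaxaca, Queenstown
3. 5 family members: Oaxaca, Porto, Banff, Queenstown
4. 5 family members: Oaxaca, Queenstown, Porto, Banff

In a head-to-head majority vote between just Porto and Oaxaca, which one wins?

Voters preferring Porto to Oaxaca: 12; preferring Oaxaca to Porto: 10.
Porto wins the head-to-head.

Porto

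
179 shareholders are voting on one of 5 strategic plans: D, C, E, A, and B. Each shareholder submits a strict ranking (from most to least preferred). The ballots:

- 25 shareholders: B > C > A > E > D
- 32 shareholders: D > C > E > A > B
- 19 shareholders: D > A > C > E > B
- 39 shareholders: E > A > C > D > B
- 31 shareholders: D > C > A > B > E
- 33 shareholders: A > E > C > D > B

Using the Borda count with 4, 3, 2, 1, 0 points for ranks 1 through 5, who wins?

A

D: 25·0 + 32·4 + 19·4 + 39·1 + 31·4 + 33·1 = 400
C: 25·3 + 32·3 + 19·2 + 39·2 + 31·3 + 33·2 = 446
E: 25·1 + 32·2 + 19·1 + 39·4 + 31·0 + 33·3 = 363
A: 25·2 + 32·1 + 19·3 + 39·3 + 31·2 + 33·4 = 450
B: 25·4 + 32·0 + 19·0 + 39·0 + 31·1 + 33·0 = 131
A has the highest Borda score (450).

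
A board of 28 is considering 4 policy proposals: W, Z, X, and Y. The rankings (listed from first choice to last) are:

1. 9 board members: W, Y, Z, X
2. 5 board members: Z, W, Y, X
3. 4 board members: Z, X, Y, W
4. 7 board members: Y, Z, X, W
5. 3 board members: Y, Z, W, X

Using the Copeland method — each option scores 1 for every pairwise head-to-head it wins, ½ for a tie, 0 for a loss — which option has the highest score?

Y

W: beats X; ties Y; loses to Z → score 1.5.
Z: beats W and X; loses to Y → score 2.
X: loses to W, Z, and Y → score 0.
Y: beats Z and X; ties W → score 2.5.
Y has the best pairwise record.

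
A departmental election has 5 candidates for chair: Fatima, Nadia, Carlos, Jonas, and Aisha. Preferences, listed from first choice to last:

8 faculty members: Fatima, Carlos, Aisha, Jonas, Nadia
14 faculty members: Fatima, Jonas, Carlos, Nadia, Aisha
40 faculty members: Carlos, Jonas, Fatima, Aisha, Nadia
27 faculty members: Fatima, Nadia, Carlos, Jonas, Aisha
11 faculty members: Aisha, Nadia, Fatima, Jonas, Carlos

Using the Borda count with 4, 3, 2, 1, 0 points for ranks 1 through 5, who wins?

Fatima

Fatima: 8·4 + 14·4 + 40·2 + 27·4 + 11·2 = 298
Nadia: 8·0 + 14·1 + 40·0 + 27·3 + 11·3 = 128
Carlos: 8·3 + 14·2 + 40·4 + 27·2 + 11·0 = 266
Jonas: 8·1 + 14·3 + 40·3 + 27·1 + 11·1 = 208
Aisha: 8·2 + 14·0 + 40·1 + 27·0 + 11·4 = 100
Fatima has the highest Borda score (298).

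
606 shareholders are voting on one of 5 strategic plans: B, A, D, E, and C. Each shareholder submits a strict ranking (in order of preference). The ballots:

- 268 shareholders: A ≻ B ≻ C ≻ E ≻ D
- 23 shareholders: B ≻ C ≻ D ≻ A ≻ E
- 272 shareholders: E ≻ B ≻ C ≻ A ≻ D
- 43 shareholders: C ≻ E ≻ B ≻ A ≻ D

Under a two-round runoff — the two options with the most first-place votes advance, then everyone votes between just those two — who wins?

Round 1 first-place votes: B 23, A 268, D 0, E 272, C 43.
E and A advance.
Runoff: E is preferred to A by 315 voters; A by 291.
E wins the runoff.

E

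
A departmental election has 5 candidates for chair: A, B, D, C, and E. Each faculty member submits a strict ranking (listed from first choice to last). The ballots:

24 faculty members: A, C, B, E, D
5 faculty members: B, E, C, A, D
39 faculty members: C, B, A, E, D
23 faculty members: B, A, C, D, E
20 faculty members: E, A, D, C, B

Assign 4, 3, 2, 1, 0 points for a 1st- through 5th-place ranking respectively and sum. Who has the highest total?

A

A: 24·4 + 5·1 + 39·2 + 23·3 + 20·3 = 308
B: 24·2 + 5·4 + 39·3 + 23·4 + 20·0 = 277
D: 24·0 + 5·0 + 39·0 + 23·1 + 20·2 = 63
C: 24·3 + 5·2 + 39·4 + 23·2 + 20·1 = 304
E: 24·1 + 5·3 + 39·1 + 23·0 + 20·4 = 158
A has the highest Borda score (308).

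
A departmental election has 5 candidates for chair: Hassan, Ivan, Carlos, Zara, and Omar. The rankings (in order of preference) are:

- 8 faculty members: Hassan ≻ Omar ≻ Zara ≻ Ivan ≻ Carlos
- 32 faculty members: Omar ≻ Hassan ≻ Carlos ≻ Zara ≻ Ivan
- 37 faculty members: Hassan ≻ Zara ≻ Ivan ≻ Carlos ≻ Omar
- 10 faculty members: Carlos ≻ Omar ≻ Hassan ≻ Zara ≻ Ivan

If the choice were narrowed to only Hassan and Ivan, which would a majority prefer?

Hassan

Voters preferring Hassan to Ivan: 87; preferring Ivan to Hassan: 0.
Hassan wins the head-to-head.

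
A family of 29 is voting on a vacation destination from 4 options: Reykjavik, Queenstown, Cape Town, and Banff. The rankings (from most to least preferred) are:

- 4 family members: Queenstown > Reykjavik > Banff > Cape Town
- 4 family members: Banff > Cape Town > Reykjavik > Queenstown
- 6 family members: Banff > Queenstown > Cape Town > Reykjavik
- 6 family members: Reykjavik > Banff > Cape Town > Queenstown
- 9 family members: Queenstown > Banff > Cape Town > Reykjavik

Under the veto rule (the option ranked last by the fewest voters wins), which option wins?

Last-place votes: Reykjavik 15, Queenstown 10, Cape Town 4, Banff 0.
Banff is ranked last by the fewest voters, so Banff wins.

Banff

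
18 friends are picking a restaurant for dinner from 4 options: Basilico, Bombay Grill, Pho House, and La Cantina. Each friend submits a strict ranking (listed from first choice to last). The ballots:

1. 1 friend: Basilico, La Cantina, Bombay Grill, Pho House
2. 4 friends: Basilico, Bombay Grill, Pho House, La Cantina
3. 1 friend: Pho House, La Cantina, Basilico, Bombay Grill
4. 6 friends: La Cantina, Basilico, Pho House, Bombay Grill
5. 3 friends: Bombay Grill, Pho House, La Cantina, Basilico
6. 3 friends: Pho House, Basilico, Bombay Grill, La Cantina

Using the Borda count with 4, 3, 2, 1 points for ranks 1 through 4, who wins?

Basilico

Basilico: 1·4 + 4·4 + 1·2 + 6·3 + 3·1 + 3·3 = 52
Bombay Grill: 1·2 + 4·3 + 1·1 + 6·1 + 3·4 + 3·2 = 39
Pho House: 1·1 + 4·2 + 1·4 + 6·2 + 3·3 + 3·4 = 46
La Cantina: 1·3 + 4·1 + 1·3 + 6·4 + 3·2 + 3·1 = 43
Basilico has the highest Borda score (52).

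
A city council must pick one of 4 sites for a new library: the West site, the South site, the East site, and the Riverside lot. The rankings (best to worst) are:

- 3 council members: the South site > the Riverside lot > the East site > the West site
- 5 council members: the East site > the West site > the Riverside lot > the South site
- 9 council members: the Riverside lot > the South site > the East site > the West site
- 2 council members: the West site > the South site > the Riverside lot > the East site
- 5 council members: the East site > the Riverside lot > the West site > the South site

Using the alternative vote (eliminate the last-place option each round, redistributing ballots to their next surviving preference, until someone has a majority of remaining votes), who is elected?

the Riverside lot

Round 1: the West site 2, the South site 3, the East site 10, the Riverside lot 9. Eliminate the West site.
Round 2: the South site 5, the East site 10, the Riverside lot 9. Eliminate the South site.
Round 3: the East site 10, the Riverside lot 14. The Riverside lot has a majority.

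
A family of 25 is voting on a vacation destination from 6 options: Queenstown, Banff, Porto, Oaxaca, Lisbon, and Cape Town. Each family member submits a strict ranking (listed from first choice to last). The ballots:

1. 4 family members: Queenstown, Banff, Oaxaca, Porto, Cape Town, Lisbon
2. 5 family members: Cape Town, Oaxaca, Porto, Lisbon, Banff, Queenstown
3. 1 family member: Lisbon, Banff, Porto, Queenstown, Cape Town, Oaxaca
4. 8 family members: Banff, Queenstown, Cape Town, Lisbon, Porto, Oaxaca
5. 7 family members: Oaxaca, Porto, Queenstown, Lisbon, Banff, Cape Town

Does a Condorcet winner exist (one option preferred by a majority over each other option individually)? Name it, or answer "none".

Checking pairwise contests:
Banff beats Queenstown 14–11.
Lisbon beats Banff 13–12.
Banff beats Porto 13–12.
Queenstown beats Oaxaca 13–12.
Queenstown beats Lisbon 19–6.
Queenstown beats Cape Town 20–5.
Every option loses at least one head-to-head, so there is no Condorcet winner.

none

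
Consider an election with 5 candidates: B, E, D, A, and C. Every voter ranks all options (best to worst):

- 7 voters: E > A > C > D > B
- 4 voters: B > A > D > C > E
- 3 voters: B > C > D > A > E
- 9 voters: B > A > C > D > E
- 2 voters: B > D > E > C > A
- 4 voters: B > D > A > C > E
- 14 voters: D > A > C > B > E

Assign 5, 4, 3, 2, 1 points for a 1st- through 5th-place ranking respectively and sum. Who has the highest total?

A

B: 7·1 + 4·5 + 3·5 + 9·5 + 2·5 + 4·5 + 14·2 = 145
E: 7·5 + 4·1 + 3·1 + 9·1 + 2·3 + 4·1 + 14·1 = 75
D: 7·2 + 4·3 + 3·3 + 9·2 + 2·4 + 4·4 + 14·5 = 147
A: 7·4 + 4·4 + 3·2 + 9·4 + 2·1 + 4·3 + 14·4 = 156
C: 7·3 + 4·2 + 3·4 + 9·3 + 2·2 + 4·2 + 14·3 = 122
A has the highest Borda score (156).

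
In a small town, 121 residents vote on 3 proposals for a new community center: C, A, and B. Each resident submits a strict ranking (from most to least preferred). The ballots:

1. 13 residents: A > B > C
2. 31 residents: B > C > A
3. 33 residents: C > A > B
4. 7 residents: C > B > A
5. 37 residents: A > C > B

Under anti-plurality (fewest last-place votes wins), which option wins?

Last-place votes: C 13, A 38, B 70.
C is ranked last by the fewest voters, so C wins.

C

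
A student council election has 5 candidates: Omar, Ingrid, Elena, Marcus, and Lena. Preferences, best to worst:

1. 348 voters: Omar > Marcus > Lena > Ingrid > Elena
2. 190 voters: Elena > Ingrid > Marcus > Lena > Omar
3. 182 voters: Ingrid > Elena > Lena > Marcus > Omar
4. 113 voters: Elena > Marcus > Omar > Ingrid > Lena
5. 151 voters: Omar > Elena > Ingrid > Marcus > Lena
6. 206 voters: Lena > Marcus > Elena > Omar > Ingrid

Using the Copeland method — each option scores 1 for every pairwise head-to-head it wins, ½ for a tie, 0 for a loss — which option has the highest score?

Elena

Omar: beats Ingrid and Lena; loses to Elena and Marcus → score 2.
Ingrid: beats Lena; loses to Omar, Elena, and Marcus → score 1.
Elena: beats Omar, Ingrid, Marcus, and Lena → score 4.
Marcus: beats Omar, Ingrid, and Lena; loses to Elena → score 3.
Lena: loses to Omar, Ingrid, Elena, and Marcus → score 0.
Elena has the best pairwise record.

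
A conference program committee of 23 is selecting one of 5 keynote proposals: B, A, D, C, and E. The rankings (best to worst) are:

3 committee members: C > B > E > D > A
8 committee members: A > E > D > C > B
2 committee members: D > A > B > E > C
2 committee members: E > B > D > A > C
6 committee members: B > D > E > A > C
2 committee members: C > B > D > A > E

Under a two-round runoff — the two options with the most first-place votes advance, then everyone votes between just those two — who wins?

B

Round 1 first-place votes: B 6, A 8, D 2, C 5, E 2.
A and B advance.
Runoff: A is preferred to B by 10 voters; B by 13.
B wins the runoff.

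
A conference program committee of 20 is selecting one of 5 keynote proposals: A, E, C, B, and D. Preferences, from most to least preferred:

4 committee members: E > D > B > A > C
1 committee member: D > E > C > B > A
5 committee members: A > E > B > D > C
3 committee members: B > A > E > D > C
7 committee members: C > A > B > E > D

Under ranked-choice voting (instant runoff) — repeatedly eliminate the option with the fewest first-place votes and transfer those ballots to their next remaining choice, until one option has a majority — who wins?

Round 1: A 5, E 4, C 7, B 3, D 1. Eliminate D.
Round 2: A 5, E 5, C 7, B 3. Eliminate B.
Round 3: A 8, E 5, C 7. Eliminate E.
Round 4: A 12, C 8. A has a majority.

A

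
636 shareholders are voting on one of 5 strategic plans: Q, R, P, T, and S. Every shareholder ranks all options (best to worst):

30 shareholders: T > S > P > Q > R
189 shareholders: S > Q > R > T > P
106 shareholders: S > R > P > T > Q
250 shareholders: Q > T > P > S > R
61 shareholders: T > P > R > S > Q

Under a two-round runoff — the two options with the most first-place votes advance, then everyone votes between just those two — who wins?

Round 1 first-place votes: Q 250, R 0, P 0, T 91, S 295.
S and Q advance.
Runoff: S is preferred to Q by 386 voters; Q by 250.
S wins the runoff.

S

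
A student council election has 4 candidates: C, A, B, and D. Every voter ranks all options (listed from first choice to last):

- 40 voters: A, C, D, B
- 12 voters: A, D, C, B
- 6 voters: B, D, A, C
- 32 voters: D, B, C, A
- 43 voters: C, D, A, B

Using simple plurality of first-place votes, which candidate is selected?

First-place votes: C 43, A 52, B 6, D 32.
A has the most first-place votes.

A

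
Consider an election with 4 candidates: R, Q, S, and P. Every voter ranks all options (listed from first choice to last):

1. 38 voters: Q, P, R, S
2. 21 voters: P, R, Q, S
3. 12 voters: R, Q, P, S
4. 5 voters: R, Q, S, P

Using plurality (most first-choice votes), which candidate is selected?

Q

First-place votes: R 17, Q 38, S 0, P 21.
Q has the most first-place votes.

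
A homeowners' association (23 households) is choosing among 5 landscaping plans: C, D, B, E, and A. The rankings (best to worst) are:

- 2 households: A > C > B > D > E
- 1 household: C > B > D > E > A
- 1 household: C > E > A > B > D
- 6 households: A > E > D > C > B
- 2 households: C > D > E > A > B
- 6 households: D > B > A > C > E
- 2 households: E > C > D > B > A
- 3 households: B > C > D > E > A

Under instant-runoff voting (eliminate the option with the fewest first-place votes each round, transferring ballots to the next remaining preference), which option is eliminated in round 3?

D

Round 1: C 4, D 6, B 3, E 2, A 8. Eliminate E.
Round 2: C 6, D 6, B 3, A 8. Eliminate B.
Round 3: C 9, D 6, A 8. Eliminate D.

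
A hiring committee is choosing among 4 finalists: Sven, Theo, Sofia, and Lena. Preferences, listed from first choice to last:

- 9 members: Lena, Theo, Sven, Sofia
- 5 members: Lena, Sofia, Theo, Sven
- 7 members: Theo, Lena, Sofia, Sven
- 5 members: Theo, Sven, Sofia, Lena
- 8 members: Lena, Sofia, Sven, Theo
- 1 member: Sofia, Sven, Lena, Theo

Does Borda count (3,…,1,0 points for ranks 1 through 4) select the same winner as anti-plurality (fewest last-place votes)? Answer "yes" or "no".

yes

Borda — scores: Sven 29, Theo 59, Sofia 41, Lena 81. Winner: Lena.
Anti-plurality — last-place votes: Sven 12, Theo 9, Sofia 9, Lena 5. Winner: Lena.
The two methods agree.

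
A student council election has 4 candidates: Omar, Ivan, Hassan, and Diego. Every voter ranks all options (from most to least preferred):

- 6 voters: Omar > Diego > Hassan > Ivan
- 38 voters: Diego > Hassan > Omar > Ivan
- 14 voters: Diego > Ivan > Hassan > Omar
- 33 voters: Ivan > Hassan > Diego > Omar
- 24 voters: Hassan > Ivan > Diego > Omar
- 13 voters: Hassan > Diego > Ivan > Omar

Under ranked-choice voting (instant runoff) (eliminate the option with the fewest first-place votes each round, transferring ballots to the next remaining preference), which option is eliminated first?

Omar

Round 1: Omar 6, Ivan 33, Hassan 37, Diego 52. Eliminate Omar.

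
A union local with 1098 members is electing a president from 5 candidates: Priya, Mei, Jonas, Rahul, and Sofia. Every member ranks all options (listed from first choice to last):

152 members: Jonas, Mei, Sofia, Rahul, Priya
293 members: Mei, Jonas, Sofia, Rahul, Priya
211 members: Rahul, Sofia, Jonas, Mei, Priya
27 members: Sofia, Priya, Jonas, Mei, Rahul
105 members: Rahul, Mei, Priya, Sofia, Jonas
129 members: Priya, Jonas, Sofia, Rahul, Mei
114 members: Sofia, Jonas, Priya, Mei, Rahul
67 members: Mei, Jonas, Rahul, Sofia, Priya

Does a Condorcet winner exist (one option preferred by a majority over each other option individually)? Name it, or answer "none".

Jonas vs Priya: 837–261 for Jonas.
Jonas vs Mei: 633–465 for Jonas.
Jonas vs Rahul: 782–316 for Jonas.
Jonas vs Sofia: 641–457 for Jonas.
Jonas beats every other option head-to-head.

Jonas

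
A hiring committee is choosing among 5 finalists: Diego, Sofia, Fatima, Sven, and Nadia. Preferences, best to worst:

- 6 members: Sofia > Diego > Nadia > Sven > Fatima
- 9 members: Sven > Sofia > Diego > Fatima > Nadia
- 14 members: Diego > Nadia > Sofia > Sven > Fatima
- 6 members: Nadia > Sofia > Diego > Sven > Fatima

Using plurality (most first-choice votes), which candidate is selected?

First-place votes: Diego 14, Sofia 6, Fatima 0, Sven 9, Nadia 6.
Diego has the most first-place votes.

Diego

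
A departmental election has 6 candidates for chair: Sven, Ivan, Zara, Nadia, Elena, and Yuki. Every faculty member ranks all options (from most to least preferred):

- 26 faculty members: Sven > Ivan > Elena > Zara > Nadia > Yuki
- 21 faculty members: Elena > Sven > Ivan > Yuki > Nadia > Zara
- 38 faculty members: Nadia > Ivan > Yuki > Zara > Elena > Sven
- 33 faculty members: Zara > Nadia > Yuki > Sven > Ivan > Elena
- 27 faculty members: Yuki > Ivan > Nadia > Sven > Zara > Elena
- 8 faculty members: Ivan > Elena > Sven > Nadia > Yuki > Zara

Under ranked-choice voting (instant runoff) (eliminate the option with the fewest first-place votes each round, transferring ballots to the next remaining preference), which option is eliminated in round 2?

Round 1: Sven 26, Ivan 8, Zara 33, Nadia 38, Elena 21, Yuki 27. Eliminate Ivan.
Round 2: Sven 26, Zara 33, Nadia 38, Elena 29, Yuki 27. Eliminate Sven.

Sven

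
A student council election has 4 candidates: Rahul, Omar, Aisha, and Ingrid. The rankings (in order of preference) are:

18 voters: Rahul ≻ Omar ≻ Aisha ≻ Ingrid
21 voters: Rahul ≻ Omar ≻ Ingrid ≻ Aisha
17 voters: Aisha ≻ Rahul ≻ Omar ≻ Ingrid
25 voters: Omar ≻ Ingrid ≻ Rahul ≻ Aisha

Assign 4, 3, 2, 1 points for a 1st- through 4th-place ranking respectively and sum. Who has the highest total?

Rahul

Rahul: 18·4 + 21·4 + 17·3 + 25·2 = 257
Omar: 18·3 + 21·3 + 17·2 + 25·4 = 251
Aisha: 18·2 + 21·1 + 17·4 + 25·1 = 150
Ingrid: 18·1 + 21·2 + 17·1 + 25·3 = 152
Rahul has the highest Borda score (257).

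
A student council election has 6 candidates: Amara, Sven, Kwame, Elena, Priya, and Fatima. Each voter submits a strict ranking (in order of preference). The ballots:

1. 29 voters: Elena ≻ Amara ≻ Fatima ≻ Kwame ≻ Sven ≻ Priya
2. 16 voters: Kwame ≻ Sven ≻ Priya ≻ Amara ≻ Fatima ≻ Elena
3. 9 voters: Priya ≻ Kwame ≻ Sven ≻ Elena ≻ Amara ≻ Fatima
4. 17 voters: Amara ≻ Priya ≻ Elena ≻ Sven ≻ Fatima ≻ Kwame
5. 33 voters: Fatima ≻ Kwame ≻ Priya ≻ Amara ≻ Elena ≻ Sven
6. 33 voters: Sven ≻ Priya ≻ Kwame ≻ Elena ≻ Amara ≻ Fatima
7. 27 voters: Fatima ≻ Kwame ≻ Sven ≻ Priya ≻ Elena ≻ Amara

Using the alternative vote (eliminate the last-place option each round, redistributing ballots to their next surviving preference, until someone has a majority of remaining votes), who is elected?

Fatima

Round 1: Amara 17, Sven 33, Kwame 16, Elena 29, Priya 9, Fatima 60. Eliminate Priya.
Round 2: Amara 17, Sven 33, Kwame 25, Elena 29, Fatima 60. Eliminate Amara.
Round 3: Sven 33, Kwame 25, Elena 46, Fatima 60. Eliminate Kwame.
Round 4: Sven 58, Elena 46, Fatima 60. Eliminate Elena.
Round 5: Sven 75, Fatima 89. Fatima has a majority.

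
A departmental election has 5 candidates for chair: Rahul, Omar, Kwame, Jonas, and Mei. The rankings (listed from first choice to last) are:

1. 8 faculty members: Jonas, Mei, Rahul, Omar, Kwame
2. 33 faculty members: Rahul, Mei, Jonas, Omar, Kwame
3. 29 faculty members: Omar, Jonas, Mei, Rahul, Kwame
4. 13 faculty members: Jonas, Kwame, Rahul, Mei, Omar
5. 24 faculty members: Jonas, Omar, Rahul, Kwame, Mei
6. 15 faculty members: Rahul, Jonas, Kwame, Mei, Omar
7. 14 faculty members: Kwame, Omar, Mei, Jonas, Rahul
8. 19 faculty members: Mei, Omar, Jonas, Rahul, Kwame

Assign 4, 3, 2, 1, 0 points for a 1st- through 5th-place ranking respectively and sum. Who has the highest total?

Jonas

Rahul: 8·2 + 33·4 + 29·1 + 13·2 + 24·2 + 15·4 + 14·0 + 19·1 = 330
Omar: 8·1 + 33·1 + 29·4 + 13·0 + 24·3 + 15·0 + 14·3 + 19·3 = 328
Kwame: 8·0 + 33·0 + 29·0 + 13·3 + 24·1 + 15·2 + 14·4 + 19·0 = 149
Jonas: 8·4 + 33·2 + 29·3 + 13·4 + 24·4 + 15·3 + 14·1 + 19·2 = 430
Mei: 8·3 + 33·3 + 29·2 + 13·1 + 24·0 + 15·1 + 14·2 + 19·4 = 313
Jonas has the highest Borda score (430).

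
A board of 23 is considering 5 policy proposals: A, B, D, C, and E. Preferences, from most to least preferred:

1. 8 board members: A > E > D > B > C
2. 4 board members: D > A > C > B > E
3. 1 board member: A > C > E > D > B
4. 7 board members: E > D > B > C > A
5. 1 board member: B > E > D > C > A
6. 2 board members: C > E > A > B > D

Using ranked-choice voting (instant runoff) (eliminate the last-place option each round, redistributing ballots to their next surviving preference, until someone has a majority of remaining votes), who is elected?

A

Round 1: A 9, B 1, D 4, C 2, E 7. Eliminate B.
Round 2: A 9, D 4, C 2, E 8. Eliminate C.
Round 3: A 9, D 4, E 10. Eliminate D.
Round 4: A 13, E 10. A has a majority.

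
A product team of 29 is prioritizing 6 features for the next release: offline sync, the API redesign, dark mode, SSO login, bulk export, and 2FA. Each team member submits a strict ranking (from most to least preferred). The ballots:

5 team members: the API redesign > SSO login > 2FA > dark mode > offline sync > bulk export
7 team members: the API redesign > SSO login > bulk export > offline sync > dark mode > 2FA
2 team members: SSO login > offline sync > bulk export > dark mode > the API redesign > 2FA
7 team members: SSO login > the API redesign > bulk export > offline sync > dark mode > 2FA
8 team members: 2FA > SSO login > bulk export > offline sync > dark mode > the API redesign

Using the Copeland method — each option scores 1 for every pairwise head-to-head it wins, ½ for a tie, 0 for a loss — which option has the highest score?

SSO login

offline sync: beats dark mode and 2FA; loses to the API redesign, SSO login, and bulk export → score 2.
the API redesign: beats offline sync, dark mode, bulk export, and 2FA; loses to SSO login → score 4.
dark mode: beats 2FA; loses to offline sync, the API redesign, SSO login, and bulk export → score 1.
SSO login: beats offline sync, the API redesign, dark mode, bulk export, and 2FA → score 5.
bulk export: beats offline sync, dark mode, and 2FA; loses to the API redesign and SSO login → score 3.
2FA: loses to offline sync, the API redesign, dark mode, SSO login, and bulk export → score 0.
SSO login has the best pairwise record.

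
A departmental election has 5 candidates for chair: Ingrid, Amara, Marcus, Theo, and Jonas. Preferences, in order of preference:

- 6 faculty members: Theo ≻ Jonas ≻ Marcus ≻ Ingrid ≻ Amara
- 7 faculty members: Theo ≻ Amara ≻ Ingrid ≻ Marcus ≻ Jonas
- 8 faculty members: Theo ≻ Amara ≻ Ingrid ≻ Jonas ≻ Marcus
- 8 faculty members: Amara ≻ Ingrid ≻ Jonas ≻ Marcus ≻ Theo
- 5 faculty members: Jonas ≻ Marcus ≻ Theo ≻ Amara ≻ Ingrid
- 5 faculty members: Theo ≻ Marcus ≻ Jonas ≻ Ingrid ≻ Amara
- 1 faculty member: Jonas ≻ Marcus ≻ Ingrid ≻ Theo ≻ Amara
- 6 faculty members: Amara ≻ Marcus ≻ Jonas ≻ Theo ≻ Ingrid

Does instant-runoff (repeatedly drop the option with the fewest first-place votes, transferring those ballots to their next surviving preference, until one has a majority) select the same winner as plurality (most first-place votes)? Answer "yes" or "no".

Instant-runoff — R1 Ingrid 0, Amara 14, Marcus 0, Theo 26, Jonas 6 (Theo winner). Winner: Theo.
Plurality — first-place votes: Ingrid 0, Amara 14, Marcus 0, Theo 26, Jonas 6. Winner: Theo.
The two methods agree.

yes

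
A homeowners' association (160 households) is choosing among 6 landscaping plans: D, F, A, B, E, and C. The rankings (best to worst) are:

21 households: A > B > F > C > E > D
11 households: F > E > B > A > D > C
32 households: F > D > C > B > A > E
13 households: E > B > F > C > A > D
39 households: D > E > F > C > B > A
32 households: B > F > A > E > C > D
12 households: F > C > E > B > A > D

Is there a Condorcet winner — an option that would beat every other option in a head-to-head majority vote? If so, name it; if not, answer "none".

F vs D: 121–39 for F.
F vs A: 139–21 for F.
F vs B: 94–66 for F.
F vs E: 108–52 for F.
F vs C: 160–0 for F.
F beats every other option head-to-head.

F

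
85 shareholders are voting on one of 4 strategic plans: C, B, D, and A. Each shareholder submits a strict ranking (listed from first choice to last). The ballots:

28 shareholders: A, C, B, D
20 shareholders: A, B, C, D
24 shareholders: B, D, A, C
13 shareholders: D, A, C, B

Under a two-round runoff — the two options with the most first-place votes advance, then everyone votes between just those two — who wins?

A

Round 1 first-place votes: C 0, B 24, D 13, A 48.
A and B advance.
Runoff: A is preferred to B by 61 voters; B by 24.
A wins the runoff.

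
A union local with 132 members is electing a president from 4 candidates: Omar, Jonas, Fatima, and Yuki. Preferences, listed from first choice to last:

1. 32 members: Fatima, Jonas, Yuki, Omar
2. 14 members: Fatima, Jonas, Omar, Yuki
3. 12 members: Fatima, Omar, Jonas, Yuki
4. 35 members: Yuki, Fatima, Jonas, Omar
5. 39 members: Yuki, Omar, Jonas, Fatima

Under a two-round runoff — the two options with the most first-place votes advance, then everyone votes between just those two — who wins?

Round 1 first-place votes: Omar 0, Jonas 0, Fatima 58, Yuki 74.
Yuki and Fatima advance.
Runoff: Yuki is preferred to Fatima by 74 voters; Fatima by 58.
Yuki wins the runoff.

Yuki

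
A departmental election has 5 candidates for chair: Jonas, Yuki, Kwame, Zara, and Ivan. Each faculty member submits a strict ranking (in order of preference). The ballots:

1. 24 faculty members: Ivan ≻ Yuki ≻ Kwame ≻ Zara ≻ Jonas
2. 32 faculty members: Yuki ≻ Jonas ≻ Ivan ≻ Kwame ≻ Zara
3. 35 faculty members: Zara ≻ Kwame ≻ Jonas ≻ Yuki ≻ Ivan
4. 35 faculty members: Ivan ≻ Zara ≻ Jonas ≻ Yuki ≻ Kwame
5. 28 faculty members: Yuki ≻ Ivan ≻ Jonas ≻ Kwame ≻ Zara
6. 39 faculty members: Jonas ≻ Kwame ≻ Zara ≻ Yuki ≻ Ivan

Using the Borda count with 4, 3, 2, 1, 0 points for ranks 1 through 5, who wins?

Jonas: 24·0 + 32·3 + 35·2 + 35·2 + 28·2 + 39·4 = 448
Yuki: 24·3 + 32·4 + 35·1 + 35·1 + 28·4 + 39·1 = 421
Kwame: 24·2 + 32·1 + 35·3 + 35·0 + 28·1 + 39·3 = 330
Zara: 24·1 + 32·0 + 35·4 + 35·3 + 28·0 + 39·2 = 347
Ivan: 24·4 + 32·2 + 35·0 + 35·4 + 28·3 + 39·0 = 384
Jonas has the highest Borda score (448).

Jonas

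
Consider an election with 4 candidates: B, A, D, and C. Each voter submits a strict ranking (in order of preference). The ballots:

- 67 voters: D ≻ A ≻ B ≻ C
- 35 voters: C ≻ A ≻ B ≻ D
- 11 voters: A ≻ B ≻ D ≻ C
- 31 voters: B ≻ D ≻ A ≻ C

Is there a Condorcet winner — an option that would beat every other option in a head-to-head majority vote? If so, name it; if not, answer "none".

none

Checking pairwise contests:
A beats B 113–31.
D beats A 98–46.
B beats D 77–67.
B beats C 109–35.
Every option loses at least one head-to-head, so there is no Condorcet winner.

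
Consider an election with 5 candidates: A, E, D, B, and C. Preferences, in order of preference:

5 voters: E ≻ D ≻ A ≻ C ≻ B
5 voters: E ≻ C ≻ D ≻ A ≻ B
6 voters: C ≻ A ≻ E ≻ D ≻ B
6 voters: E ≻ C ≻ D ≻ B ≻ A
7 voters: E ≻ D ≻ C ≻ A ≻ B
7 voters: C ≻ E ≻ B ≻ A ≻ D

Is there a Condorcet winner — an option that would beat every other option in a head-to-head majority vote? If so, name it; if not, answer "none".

E

E vs A: 30–6 for E.
E vs D: 36–0 for E.
E vs B: 36–0 for E.
E vs C: 23–13 for E.
E beats every other option head-to-head.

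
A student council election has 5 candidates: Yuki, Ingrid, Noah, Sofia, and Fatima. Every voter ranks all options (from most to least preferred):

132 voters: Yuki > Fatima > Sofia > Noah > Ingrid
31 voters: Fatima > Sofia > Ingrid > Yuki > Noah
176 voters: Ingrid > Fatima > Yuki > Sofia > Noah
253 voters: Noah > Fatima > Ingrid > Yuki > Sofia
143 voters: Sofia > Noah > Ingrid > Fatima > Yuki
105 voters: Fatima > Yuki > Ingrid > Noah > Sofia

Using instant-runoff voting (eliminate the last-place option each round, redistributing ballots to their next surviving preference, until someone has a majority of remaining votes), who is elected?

Fatima

Round 1: Yuki 132, Ingrid 176, Noah 253, Sofia 143, Fatima 136. Eliminate Yuki.
Round 2: Ingrid 176, Noah 253, Sofia 143, Fatima 268. Eliminate Sofia.
Round 3: Ingrid 176, Noah 396, Fatima 268. Eliminate Ingrid.
Round 4: Noah 396, Fatima 444. Fatima has a majority.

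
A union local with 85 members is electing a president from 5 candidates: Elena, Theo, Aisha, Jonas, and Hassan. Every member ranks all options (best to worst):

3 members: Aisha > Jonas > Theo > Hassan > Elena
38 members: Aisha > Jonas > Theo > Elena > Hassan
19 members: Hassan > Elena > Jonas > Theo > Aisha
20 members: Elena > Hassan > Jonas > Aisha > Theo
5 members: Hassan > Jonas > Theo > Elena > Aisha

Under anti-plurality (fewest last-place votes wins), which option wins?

Jonas

Last-place votes: Elena 3, Theo 20, Aisha 24, Jonas 0, Hassan 38.
Jonas is ranked last by the fewest voters, so Jonas wins.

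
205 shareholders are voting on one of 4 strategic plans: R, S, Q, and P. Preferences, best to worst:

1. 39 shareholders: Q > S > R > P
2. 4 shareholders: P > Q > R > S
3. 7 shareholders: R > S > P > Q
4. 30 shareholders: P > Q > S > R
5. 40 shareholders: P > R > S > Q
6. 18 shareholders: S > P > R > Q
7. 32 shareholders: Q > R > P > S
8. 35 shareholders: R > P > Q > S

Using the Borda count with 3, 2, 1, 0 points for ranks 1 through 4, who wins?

P

R: 39·1 + 4·1 + 7·3 + 30·0 + 40·2 + 18·1 + 32·2 + 35·3 = 331
S: 39·2 + 4·0 + 7·2 + 30·1 + 40·1 + 18·3 + 32·0 + 35·0 = 216
Q: 39·3 + 4·2 + 7·0 + 30·2 + 40·0 + 18·0 + 32·3 + 35·1 = 316
P: 39·0 + 4·3 + 7·1 + 30·3 + 40·3 + 18·2 + 32·1 + 35·2 = 367
P has the highest Borda score (367).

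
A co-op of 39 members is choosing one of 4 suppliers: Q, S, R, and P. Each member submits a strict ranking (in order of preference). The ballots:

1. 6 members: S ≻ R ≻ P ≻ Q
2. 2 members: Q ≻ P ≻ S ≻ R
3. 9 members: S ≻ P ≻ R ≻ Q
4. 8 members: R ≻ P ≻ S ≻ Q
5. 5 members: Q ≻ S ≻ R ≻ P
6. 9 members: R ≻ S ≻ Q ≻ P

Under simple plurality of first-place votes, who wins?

R

First-place votes: Q 7, S 15, R 17, P 0.
R has the most first-place votes.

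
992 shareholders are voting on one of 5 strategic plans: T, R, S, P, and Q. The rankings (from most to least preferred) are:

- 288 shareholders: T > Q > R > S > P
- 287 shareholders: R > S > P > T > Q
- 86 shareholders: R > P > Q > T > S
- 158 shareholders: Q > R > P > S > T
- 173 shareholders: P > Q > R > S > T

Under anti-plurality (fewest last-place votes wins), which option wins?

R

Last-place votes: T 331, R 0, S 86, P 288, Q 287.
R is ranked last by the fewest voters, so R wins.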